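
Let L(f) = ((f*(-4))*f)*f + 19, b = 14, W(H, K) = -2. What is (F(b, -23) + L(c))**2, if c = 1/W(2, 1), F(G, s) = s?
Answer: 49/4 ≈ 12.250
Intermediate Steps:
c = -1/2 (c = 1/(-2) = -1/2 ≈ -0.50000)
L(f) = 19 - 4*f**3 (L(f) = ((-4*f)*f)*f + 19 = (-4*f**2)*f + 19 = -4*f**3 + 19 = 19 - 4*f**3)
(F(b, -23) + L(c))**2 = (-23 + (19 - 4*(-1/2)**3))**2 = (-23 + (19 - 4*(-1/8)))**2 = (-23 + (19 + 1/2))**2 = (-23 + 39/2)**2 = (-7/2)**2 = 49/4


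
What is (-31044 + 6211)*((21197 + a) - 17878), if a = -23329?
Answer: 496908330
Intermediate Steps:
(-31044 + 6211)*((21197 + a) - 17878) = (-31044 + 6211)*((21197 - 23329) - 17878) = -24833*(-2132 - 17878) = -24833*(-20010) = 496908330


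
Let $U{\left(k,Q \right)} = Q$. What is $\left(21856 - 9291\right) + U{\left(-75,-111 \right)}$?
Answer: $12454$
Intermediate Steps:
$\left(21856 - 9291\right) + U{\left(-75,-111 \right)} = \left(21856 - 9291\right) - 111 = 12565 - 111 = 12454$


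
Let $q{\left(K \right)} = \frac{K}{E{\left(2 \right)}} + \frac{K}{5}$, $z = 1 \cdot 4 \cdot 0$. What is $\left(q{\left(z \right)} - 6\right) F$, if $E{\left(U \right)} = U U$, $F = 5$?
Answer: $-30$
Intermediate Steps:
$E{\left(U \right)} = U^{2}$
$z = 0$ ($z = 4 \cdot 0 = 0$)
$q{\left(K \right)} = \frac{9 K}{20}$ ($q{\left(K \right)} = \frac{K}{2^{2}} + \frac{K}{5} = \frac{K}{4} + K \frac{1}{5} = K \frac{1}{4} + \frac{K}{5} = \frac{K}{4} + \frac{K}{5} = \frac{9 K}{20}$)
$\left(q{\left(z \right)} - 6\right) F = \left(\frac{9}{20} \cdot 0 - 6\right) 5 = \left(0 - 6\right) 5 = \left(-6\right) 5 = -30$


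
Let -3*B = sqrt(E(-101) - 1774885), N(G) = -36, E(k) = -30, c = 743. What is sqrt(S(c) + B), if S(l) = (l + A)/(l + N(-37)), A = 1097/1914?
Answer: sqrt(1925870040402 - 610381609068*I*sqrt(1774915))/1353198 ≈ 14.919 - 14.883*I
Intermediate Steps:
A = 1097/1914 (A = 1097*(1/1914) = 1097/1914 ≈ 0.57314)
S(l) = (1097/1914 + l)/(-36 + l) (S(l) = (l + 1097/1914)/(l - 36) = (1097/1914 + l)/(-36 + l))
B = -I*sqrt(1774915)/3 (B = -sqrt(-30 - 1774885)/3 = -I*sqrt(1774915)/3 ≈ -444.09*I)
sqrt(S(c) + B) = sqrt((1097/1914 + 743)/(-36 + 743) - I*sqrt(1774915)/3) = sqrt((1423199/1914)/707 - I*sqrt(1774915)/3) = sqrt((1/707)*(1423199/1914) - I*sqrt(1774915)/3) = sqrt(1423199/1353198 - I*sqrt(1774915)/3)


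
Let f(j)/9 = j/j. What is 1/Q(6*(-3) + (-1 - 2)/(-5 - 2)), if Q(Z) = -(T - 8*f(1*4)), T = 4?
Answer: 1/68 ≈ 0.014706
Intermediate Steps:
f(j) = 9 (f(j) = 9*(j/j) = 9*1 = 9)
Q(Z) = 68 (Q(Z) = -(4 - 8*9) = -(4 - 72) = -1*(-68) = 68)
1/Q(6*(-3) + (-1 - 2)/(-5 - 2)) = 1/68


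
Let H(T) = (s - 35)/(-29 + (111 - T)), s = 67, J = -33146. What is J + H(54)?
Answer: -232014/7 ≈ -33145.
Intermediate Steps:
H(T) = 32/(82 - T) (H(T) = (67 - 35)/(-29 + (111 - T)) = 32/(82 - T))
J + H(54) = -33146 - 32/(-82 + 54) = -33146 - 32/(-28) = -33146 - 32*(-1/28) = -33146 + 8/7 = -232014/7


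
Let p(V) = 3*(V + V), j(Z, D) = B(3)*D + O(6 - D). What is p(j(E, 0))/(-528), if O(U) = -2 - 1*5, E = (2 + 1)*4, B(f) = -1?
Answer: 7/88 ≈ 0.079545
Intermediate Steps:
E = 12 (E = 3*4 = 12)
O(U) = -7 (O(U) = -2 - 5 = -7)
j(Z, D) = -7 - D (j(Z, D) = -D - 7 = -7 - D)
p(V) = 6*V (p(V) = 3*(2*V) = 6*V)
p(j(E, 0))/(-528) = (6*(-7 - 1*0))/(-528) = (6*(-7 + 0))*(-1/528) = (6*(-7))*(-1/528) = -42*(-1/528) = 7/88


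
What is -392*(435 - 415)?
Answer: -7840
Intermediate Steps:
-392*(435 - 415) = -392*20 = -7840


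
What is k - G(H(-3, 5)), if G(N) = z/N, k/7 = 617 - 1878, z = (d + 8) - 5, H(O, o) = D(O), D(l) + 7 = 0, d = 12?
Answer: -61774/7 ≈ -8824.9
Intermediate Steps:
D(l) = -7 (D(l) = -7 + 0 = -7)
H(O, o) = -7
z = 15 (z = (12 + 8) - 5 = 20 - 5 = 15)
k = -8827 (k = 7*(617 - 1878) = 7*(-1261) = -8827)
G(N) = 15/N
k - G(H(-3, 5)) = -8827 - 15/(-7) = -8827 - 15*(-1)/7 = -8827 - 1*(-15/7) = -8827 + 15/7 = -61774/7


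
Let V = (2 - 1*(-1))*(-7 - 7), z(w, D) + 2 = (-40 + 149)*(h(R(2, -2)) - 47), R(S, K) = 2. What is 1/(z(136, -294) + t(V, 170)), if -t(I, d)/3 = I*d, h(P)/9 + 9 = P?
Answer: 1/9428 ≈ 0.00010607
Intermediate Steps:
h(P) = -81 + 9*P
z(w, D) = -11992 (z(w, D) = -2 + (-40 + 149)*((-81 + 9*2) - 47) = -2 + 109*((-81 + 18) - 47) = -2 + 109*(-63 - 47) = -2 + 109*(-110) = -2 - 11990 = -11992)
V = -42 (V = (2 + 1)*(-14) = 3*(-14) = -42)
t(I, d) = -3*I*d
1/(z(136, -294) + t(V, 170)) = 1/(-11992 - 3*(-42)*170) = 1/(-11992 + 21420) = 1/9428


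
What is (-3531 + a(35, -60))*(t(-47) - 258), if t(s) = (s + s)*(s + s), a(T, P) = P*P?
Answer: 591882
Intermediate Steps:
a(T, P) = P**2
t(s) = 4*s**2 (t(s) = (2*s)*(2*s) = 4*s**2)
(-3531 + a(35, -60))*(t(-47) - 258) = (-3531 + (-60)**2)*(4*(-47)**2 - 258) = (-3531 + 3600)*(4*2209 - 258) = 69*(8836 - 258) = 69*8578 = 591882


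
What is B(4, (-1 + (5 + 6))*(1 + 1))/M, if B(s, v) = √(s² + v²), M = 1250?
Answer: 2*√26/625 ≈ 0.016317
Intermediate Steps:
B(4, (-1 + (5 + 6))*(1 + 1))/M = √(4² + ((-1 + (5 + 6))*(1 + 1))²)/1250 = √(16 + ((-1 + 11)*2)²)/1250 = √(16 + (10*2)²)/1250 = √(16 + 20²)/1250 = √(16 + 400)/1250 = √416/1250 = (4*√26)/1250 = 2*√26/625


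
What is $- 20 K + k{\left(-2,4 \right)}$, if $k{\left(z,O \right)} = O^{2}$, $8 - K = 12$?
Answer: $96$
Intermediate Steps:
$K = -4$ ($K = 8 - 12 = -4$)
$- 20 K + k{\left(-2,4 \right)} = \left(-20\right) \left(-4\right) + 4^{2} = 80 + 16 = 96$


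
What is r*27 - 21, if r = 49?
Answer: 1302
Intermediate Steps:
r*27 - 21 = 49*27 - 21 = 1323 - 21 = 1302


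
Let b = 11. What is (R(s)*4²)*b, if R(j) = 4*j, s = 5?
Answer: 3520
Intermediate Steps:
(R(s)*4²)*b = ((4*5)*4²)*11 = (20*16)*11 = 320*11 = 3520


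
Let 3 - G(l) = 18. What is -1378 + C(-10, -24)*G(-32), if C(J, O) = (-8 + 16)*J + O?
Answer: 182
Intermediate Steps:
G(l) = -15 (G(l) = 3 - 1*18 = 3 - 18 = -15)
C(J, O) = O + 8*J (C(J, O) = 8*J + O = O + 8*J)
-1378 + C(-10, -24)*G(-32) = -1378 + (-24 + 8*(-10))*(-15) = -1378 + (-24 - 80)*(-15) = -1378 - 104*(-15) = -1378 + 1560 = 182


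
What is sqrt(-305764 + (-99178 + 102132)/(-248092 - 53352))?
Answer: I*sqrt(6946078094897370)/150722 ≈ 552.96*I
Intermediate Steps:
sqrt(-305764 + (-99178 + 102132)/(-248092 - 53352)) = sqrt(-305764 + 2954/(-301444)) = sqrt(-305764 + 2954*(-1/301444)) = sqrt(-305764 - 1477/150722) = sqrt(-46085363085/150722) = I*sqrt(6946078094897370)/150722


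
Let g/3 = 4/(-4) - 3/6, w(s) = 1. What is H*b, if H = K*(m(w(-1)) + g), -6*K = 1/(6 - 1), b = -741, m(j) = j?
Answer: -1729/20 ≈ -86.450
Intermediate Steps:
K = -1/30 (K = -1/(6*(6 - 1)) = -⅙/5 = -⅙*⅕ = -1/30 ≈ -0.033333)
g = -9/2 (g = 3*(4/(-4) - 3/6) = 3*(4*(-¼) - 3*⅙) = 3*(-1 - ½) = 3*(-3/2) = -9/2 ≈ -4.5000)
H = 7/60 (H = -(1 - 9/2)/30 = -1/30*(-7/2) = 7/60 ≈ 0.11667)
H*b = (7/60)*(-741) = -1729/20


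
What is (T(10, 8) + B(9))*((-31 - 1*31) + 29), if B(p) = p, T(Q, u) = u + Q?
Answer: -891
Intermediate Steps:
T(Q, u) = Q + u
(T(10, 8) + B(9))*((-31 - 1*31) + 29) = ((10 + 8) + 9)*((-31 - 1*31) + 29) = (18 + 9)*((-31 - 31) + 29) = 27*(-62 + 29) = 27*(-33) = -891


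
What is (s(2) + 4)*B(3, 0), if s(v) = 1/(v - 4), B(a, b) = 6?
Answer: 21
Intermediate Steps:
s(v) = 1/(-4 + v)
(s(2) + 4)*B(3, 0) = (1/(-4 + 2) + 4)*6 = (1/(-2) + 4)*6 = (-½ + 4)*6 = (7/2)*6 = 21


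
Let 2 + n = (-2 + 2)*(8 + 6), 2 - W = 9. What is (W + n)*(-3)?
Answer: 27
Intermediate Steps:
W = -7 (W = 2 - 1*9 = 2 - 9 = -7)
n = -2 (n = -2 + (-2 + 2)*(8 + 6) = -2 + 0*14 = -2 + 0 = -2)
(W + n)*(-3) = (-7 - 2)*(-3) = -9*(-3) = 27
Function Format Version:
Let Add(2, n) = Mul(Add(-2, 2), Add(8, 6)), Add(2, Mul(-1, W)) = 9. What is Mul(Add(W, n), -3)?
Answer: 27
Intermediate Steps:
W = -7 (W = Add(2, Mul(-1, 9)) = Add(2, -9) = -7)
n = -2 (n = Add(-2, Mul(Add(-2, 2), Add(8, 6))) = Add(-2, Mul(0, 14)) = Add(-2, 0) = -2)
Mul(Add(W, n), -3) = Mul(Add(-7, -2), -3) = Mul(-9, -3) = 27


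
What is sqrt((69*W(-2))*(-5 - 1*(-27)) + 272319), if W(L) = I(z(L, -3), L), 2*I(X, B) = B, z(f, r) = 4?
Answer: 3*sqrt(30089) ≈ 520.39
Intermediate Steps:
I(X, B) = B/2
W(L) = L/2
sqrt((69*W(-2))*(-5 - 1*(-27)) + 272319) = sqrt((69*((1/2)*(-2)))*(-5 - 1*(-27)) + 272319) = sqrt((69*(-1))*(-5 + 27) + 272319) = sqrt(-69*22 + 272319) = sqrt(-1518 + 272319) = sqrt(270801) = 3*sqrt(30089)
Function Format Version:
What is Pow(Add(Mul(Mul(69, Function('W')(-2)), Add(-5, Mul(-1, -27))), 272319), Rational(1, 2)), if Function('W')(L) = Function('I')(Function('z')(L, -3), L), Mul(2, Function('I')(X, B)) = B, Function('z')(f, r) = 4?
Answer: Mul(3, Pow(30089, Rational(1, 2))) ≈ 520.39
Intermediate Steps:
Function('I')(X, B) = Mul(Rational(1, 2), B)
Function('W')(L) = Mul(Rational(1, 2), L)
Pow(Add(Mul(Mul(69, Function('W')(-2)), Add(-5, Mul(-1, -27))), 272319), Rational(1, 2)) = Pow(Add(Mul(Mul(69, Mul(Rational(1, 2), -2)), Add(-5, Mul(-1, -27))), 272319), Rational(1, 2)) = Pow(Add(Mul(Mul(69, -1), Add(-5, 27)), 272319), Rational(1, 2)) = Pow(Add(Mul(-69, 22), 272319), Rational(1, 2)) = Pow(Add(-1518, 272319), Rational(1, 2)) = Pow(270801, Rational(1, 2)) = Mul(3, Pow(30089, Rational(1, 2)))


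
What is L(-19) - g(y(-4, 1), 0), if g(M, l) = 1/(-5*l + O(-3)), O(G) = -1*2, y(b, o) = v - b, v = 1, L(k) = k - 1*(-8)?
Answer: -21/2 ≈ -10.500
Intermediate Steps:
L(k) = 8 + k (L(k) = k + 8 = 8 + k)
y(b, o) = 1 - b
O(G) = -2
g(M, l) = 1/(-2 - 5*l) (g(M, l) = 1/(-5*l - 2) = 1/(-2 - 5*l))
L(-19) - g(y(-4, 1), 0) = (8 - 19) - (-1)/(2 + 5*0) = -11 - (-1)/(2 + 0) = -11 - (-1)/2 = -11 - 1*(-1/2) = -11 + 1/2 = -21/2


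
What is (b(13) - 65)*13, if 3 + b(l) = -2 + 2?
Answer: -884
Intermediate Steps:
b(l) = -3 (b(l) = -3 + (-2 + 2) = -3 + 0 = -3)
(b(13) - 65)*13 = (-3 - 65)*13 = -68*13 = -884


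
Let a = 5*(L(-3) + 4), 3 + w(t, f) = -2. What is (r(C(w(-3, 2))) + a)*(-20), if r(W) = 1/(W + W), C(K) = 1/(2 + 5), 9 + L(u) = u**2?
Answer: -470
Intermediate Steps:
L(u) = -9 + u**2
w(t, f) = -5 (w(t, f) = -3 - 2 = -5)
C(K) = 1/7
a = 20 (a = 5*((-9 + (-3)**2) + 4) = 5*((-9 + 9) + 4) = 5*(0 + 4) = 5*4 = 20)
r(W) = 1/(2*W)
(r(C(w(-3, 2))) + a)*(-20) = (1/(2*(1/7)) + 20)*(-20) = ((1/2)*7 + 20)*(-20) = (7/2 + 20)*(-20) = (47/2)*(-20) = -470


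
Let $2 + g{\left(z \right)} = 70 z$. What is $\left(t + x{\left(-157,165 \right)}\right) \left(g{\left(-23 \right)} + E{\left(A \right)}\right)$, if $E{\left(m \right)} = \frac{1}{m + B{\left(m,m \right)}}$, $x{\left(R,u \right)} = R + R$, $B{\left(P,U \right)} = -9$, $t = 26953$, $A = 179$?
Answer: $- \frac{429419113}{10} \approx -4.2942 \cdot 10^{7}$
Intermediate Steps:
$g{\left(z \right)} = -2 + 70 z$
$x{\left(R,u \right)} = 2 R$
$E{\left(m \right)} = \frac{1}{-9 + m}$ ($E{\left(m \right)} = \frac{1}{m - 9} = \frac{1}{-9 + m}$)
$\left(t + x{\left(-157,165 \right)}\right) \left(g{\left(-23 \right)} + E{\left(A \right)}\right) = \left(26953 + 2 \left(-157\right)\right) \left(\left(-2 + 70 \left(-23\right)\right) + \frac{1}{-9 + 179}\right) = \left(26953 - 314\right) \left(\left(-2 - 1610\right) + \frac{1}{170}\right) = 26639 \left(-1612 + \frac{1}{170}\right) = 26639 \left(- \frac{274039}{170}\right) = - \frac{429419113}{10}$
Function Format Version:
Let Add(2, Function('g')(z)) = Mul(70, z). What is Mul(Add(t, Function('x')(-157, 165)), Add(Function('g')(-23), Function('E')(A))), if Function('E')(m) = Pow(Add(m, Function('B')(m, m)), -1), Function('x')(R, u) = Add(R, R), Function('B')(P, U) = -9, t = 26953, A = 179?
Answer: Rational(-429419113, 10) ≈ -4.2942e+7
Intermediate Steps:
Function('g')(z) = Add(-2, Mul(70, z))
Function('x')(R, u) = Mul(2, R)
Function('E')(m) = Pow(Add(-9, m), -1) (Function('E')(m) = Pow(Add(m, -9), -1) = Pow(Add(-9, m), -1))
Mul(Add(t, Function('x')(-157, 165)), Add(Function('g')(-23), Function('E')(A))) = Mul(Add(26953, Mul(2, -157)), Add(Add(-2, Mul(70, -23)), Pow(Add(-9, 179), -1))) = Mul(Add(26953, -314), Add(Add(-2, -1610), Pow(170, -1))) = Mul(26639, Add(-1612, Rational(1, 170))) = Mul(26639, Rational(-274039, 170)) = Rational(-429419113, 10)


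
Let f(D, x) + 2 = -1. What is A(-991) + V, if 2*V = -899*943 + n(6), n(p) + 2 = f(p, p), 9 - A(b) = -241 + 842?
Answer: -424473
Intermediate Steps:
f(D, x) = -3 (f(D, x) = -2 - 1 = -3)
A(b) = -592 (A(b) = 9 - (-241 + 842) = 9 - 1*601 = 9 - 601 = -592)
n(p) = -5 (n(p) = -2 - 3 = -5)
V = -423881 (V = (-899*943 - 5)/2 = (-847757 - 5)/2 = (½)*(-847762) = -423881)
A(-991) + V = -592 - 423881 = -424473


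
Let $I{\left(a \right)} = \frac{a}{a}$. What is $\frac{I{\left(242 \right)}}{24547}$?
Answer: $\frac{1}{24547} \approx 4.0738 \cdot 10^{-5}$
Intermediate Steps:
$I{\left(a \right)} = 1$
$\frac{I{\left(242 \right)}}{24547} = 1 \cdot \frac{1}{24547} = \frac{1}{24547}$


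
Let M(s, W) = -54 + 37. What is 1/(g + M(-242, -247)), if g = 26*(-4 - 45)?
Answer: -1/1291 ≈ -0.00077459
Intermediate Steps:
M(s, W) = -17
g = -1274 (g = 26*(-49) = -1274)
1/(g + M(-242, -247)) = 1/(-1274 - 17) = 1/(-1291) = -1/1291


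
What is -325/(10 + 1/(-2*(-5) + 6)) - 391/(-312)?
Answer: -1559449/50232 ≈ -31.045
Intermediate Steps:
-325/(10 + 1/(-2*(-5) + 6)) - 391/(-312) = -325/(10 + 1/(10 + 6)) - 391*(-1/312) = -325/(10 + 1/16) + 391/312 = -325/161/16 + 391/312 = -325*16/161 + 391/312 = -5200/161 + 391/312 = -1559449/50232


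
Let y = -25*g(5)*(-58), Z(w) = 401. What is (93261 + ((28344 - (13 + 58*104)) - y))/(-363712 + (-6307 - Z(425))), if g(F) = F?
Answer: -10831/37042 ≈ -0.29240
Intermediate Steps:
y = 7250 (y = -25*5*(-58) = -125*(-58) = 7250)
(93261 + ((28344 - (13 + 58*104)) - y))/(-363712 + (-6307 - Z(425))) = (93261 + ((28344 - (13 + 58*104)) - 1*7250))/(-363712 + (-6307 - 1*401)) = (93261 + ((28344 - (13 + 6032)) - 7250))/(-363712 + (-6307 - 401)) = (93261 + ((28344 - 1*6045) - 7250))/(-363712 - 6708) = (93261 + ((28344 - 6045) - 7250))/(-370420) = (93261 + (22299 - 7250))*(-1/370420) = (93261 + 15049)*(-1/370420) = 108310*(-1/370420) = -10831/37042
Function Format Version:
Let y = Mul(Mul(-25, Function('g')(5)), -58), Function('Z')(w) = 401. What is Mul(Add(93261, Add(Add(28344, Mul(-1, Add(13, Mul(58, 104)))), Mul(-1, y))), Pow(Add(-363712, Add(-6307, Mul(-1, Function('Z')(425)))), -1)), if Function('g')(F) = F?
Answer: Rational(-10831, 37042) ≈ -0.29240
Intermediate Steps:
y = 7250 (y = Mul(Mul(-25, 5), -58) = Mul(-125, -58) = 7250)
Mul(Add(93261, Add(Add(28344, Mul(-1, Add(13, Mul(58, 104)))), Mul(-1, y))), Pow(Add(-363712, Add(-6307, Mul(-1, Function('Z')(425)))), -1)) = Mul(Add(93261, Add(Add(28344, Mul(-1, Add(13, Mul(58, 104)))), Mul(-1, 7250))), Pow(Add(-363712, Add(-6307, Mul(-1, 401))), -1)) = Mul(Add(93261, Add(Add(28344, Mul(-1, Add(13, 6032))), -7250)), Pow(Add(-363712, Add(-6307, -401)), -1)) = Mul(Add(93261, Add(Add(28344, Mul(-1, 6045)), -7250)), Pow(Add(-363712, -6708), -1)) = Mul(Add(93261, Add(Add(28344, -6045), -7250)), Pow(-370420, -1)) = Mul(Add(93261, Add(22299, -7250)), Rational(-1, 370420)) = Mul(Add(93261, 15049), Rational(-1, 370420)) = Mul(108310, Rational(-1, 370420)) = Rational(-10831, 37042)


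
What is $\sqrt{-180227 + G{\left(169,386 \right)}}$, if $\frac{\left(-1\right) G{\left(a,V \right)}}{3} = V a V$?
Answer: $i \sqrt{75721199} \approx 8701.8 i$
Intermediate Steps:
$G{\left(a,V \right)} = - 3 a V^{2}$ ($G{\left(a,V \right)} = - 3 V a V = - 3 a V^{2}$)
$\sqrt{-180227 + G{\left(169,386 \right)}} = \sqrt{-180227 - 507 \cdot 386^{2}} = \sqrt{-180227 - 507 \cdot 148996} = \sqrt{-180227 - 75540972} = \sqrt{-75721199} = i \sqrt{75721199}$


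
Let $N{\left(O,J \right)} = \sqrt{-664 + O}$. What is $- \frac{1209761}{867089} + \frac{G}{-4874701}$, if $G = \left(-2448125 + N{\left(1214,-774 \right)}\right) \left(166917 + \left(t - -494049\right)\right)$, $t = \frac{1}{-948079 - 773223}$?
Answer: $\frac{2415080623954201216182153}{7275598631568316478} - \frac{5688610488655 \sqrt{22}}{8390832580702} \approx 3.3194 \cdot 10^{5}$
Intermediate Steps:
$t = - \frac{1}{1721302}$ ($t = \frac{1}{-1721302} = - \frac{1}{1721302} \approx -5.8096 \cdot 10^{-7}$)
$G = - \frac{2785285910507704375}{1721302} + \frac{5688610488655 \sqrt{22}}{1721302}$ ($G = \left(-2448125 + \sqrt{-664 + 1214}\right) \left(166917 - - \frac{850407531797}{1721302}\right) = \left(-2448125 + \sqrt{550}\right) \left(166917 + \left(- \frac{1}{1721302} + 494049\right)\right) = \left(-2448125 + 5 \sqrt{22}\right) \left(166917 + \frac{850407531797}{1721302}\right) = \left(-2448125 + 5 \sqrt{22}\right) \frac{1137722097731}{1721302} = - \frac{2785285910507704375}{1721302} + \frac{5688610488655 \sqrt{22}}{1721302} \approx -1.6181 \cdot 10^{12}$)
$- \frac{1209761}{867089} + \frac{G}{-4874701} = - \frac{1209761}{867089} + \frac{- \frac{2785285910507704375}{1721302} + \frac{5688610488655 \sqrt{22}}{1721302}}{-4874701} = \left(-1209761\right) \frac{1}{867089} + \left(- \frac{2785285910507704375}{1721302} + \frac{5688610488655 \sqrt{22}}{1721302}\right) \left(- \frac{1}{4874701}\right) = - \frac{1209761}{867089} + \left(\frac{2785285910507704375}{8390832580702} - \frac{5688610488655 \sqrt{22}}{8390832580702}\right) = \frac{2415080623954201216182153}{7275598631568316478} - \frac{5688610488655 \sqrt{22}}{8390832580702}$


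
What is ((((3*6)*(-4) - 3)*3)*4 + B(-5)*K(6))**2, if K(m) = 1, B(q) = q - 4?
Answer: 826281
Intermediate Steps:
B(q) = -4 + q
((((3*6)*(-4) - 3)*3)*4 + B(-5)*K(6))**2 = ((((3*6)*(-4) - 3)*3)*4 + (-4 - 5)*1)**2 = (((18*(-4) - 3)*3)*4 - 9*1)**2 = (((-72 - 3)*3)*4 - 9)**2 = (-75*3*4 - 9)**2 = (-225*4 - 9)**2 = (-900 - 9)**2 = (-909)**2 = 826281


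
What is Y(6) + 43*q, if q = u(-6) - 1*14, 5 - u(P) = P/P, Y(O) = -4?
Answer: -434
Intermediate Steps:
u(P) = 4 (u(P) = 5 - P/P = 5 - 1*1 = 5 - 1 = 4)
q = -10 (q = 4 - 1*14 = 4 - 14 = -10)
Y(6) + 43*q = -4 + 43*(-10) = -4 - 430 = -434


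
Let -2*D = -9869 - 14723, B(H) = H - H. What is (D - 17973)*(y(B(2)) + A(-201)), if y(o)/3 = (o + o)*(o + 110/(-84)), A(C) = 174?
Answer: -987798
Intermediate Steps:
B(H) = 0
D = 12296 (D = -(-9869 - 14723)/2 = -½*(-24592) = 12296)
y(o) = 6*o*(-55/42 + o) (y(o) = 3*((o + o)*(o + 110/(-84))) = 3*((2*o)*(o + 110*(-1/84))) = 3*((2*o)*(o - 55/42)) = 3*((2*o)*(-55/42 + o)) = 3*(2*o*(-55/42 + o)) = 6*o*(-55/42 + o))
(D - 17973)*(y(B(2)) + A(-201)) = (12296 - 17973)*((⅐)*0*(-55 + 42*0) + 174) = -5677*((⅐)*0*(-55 + 0) + 174) = -5677*((⅐)*0*(-55) + 174) = -5677*(0 + 174) = -5677*174 = -987798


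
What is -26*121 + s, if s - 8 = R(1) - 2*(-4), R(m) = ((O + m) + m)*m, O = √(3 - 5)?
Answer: -3128 + I*√2 ≈ -3128.0 + 1.4142*I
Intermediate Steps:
O = I*√2 (O = √(-2) = I*√2 ≈ 1.4142*I)
R(m) = m*(2*m + I*√2) (R(m) = ((I*√2 + m) + m)*m = ((m + I*√2) + m)*m = (2*m + I*√2)*m = m*(2*m + I*√2))
s = 18 + I*√2 (s = 8 + (1*(2*1 + I*√2) - 2*(-4)) = 8 + (1*(2 + I*√2) + 8) = 8 + ((2 + I*√2) + 8) = 8 + (10 + I*√2) = 18 + I*√2 ≈ 18.0 + 1.4142*I)
-26*121 + s = -26*121 + (18 + I*√2) = -3146 + (18 + I*√2) = -3128 + I*√2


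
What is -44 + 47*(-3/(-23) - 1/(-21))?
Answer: -17210/483 ≈ -35.631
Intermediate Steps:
-44 + 47*(-3/(-23) - 1/(-21)) = -44 + 47*(-3*(-1/23) - 1*(-1/21)) = -44 + 47*(3/23 + 1/21) = -44 + 47*(86/483) = -44 + 4042/483 = -17210/483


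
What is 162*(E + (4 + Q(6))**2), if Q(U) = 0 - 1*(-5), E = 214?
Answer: 47790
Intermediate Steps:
Q(U) = 5 (Q(U) = 0 + 5 = 5)
162*(E + (4 + Q(6))**2) = 162*(214 + (4 + 5)**2) = 162*(214 + 9**2) = 162*(214 + 81) = 162*295 = 47790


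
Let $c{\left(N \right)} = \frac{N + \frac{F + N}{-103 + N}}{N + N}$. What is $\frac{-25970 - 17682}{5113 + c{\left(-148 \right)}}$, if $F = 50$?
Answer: $- \frac{231654928}{27136607} \approx -8.5366$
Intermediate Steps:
$c{\left(N \right)} = \frac{N + \frac{50 + N}{-103 + N}}{2 N}$ ($c{\left(N \right)} = \frac{N + \frac{50 + N}{-103 + N}}{N + N} = \frac{N + \frac{50 + N}{-103 + N}}{2 N}$)
$\frac{-25970 - 17682}{5113 + c{\left(-148 \right)}} = \frac{-25970 - 17682}{5113 + \frac{50 + \left(-148\right)^{2} - -15096}{2 \left(-148\right) \left(-103 - 148\right)}} = - \frac{43652}{5113 + \frac{1}{2} \left(- \frac{1}{148}\right) \frac{1}{-251} \left(50 + 21904 + 15096\right)} = - \frac{43652}{5113 + \frac{1}{2} \left(- \frac{1}{148}\right) \left(- \frac{1}{251}\right) 37050} = - \frac{43652}{5113 + \frac{18525}{37148}} = - \frac{43652}{\frac{189956249}{37148}} = \left(-43652\right) \frac{37148}{189956249} = - \frac{231654928}{27136607}$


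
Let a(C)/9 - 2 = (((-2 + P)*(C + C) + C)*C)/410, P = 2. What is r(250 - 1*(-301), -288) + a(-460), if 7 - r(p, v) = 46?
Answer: 189579/41 ≈ 4623.9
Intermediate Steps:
r(p, v) = -39 (r(p, v) = 7 - 1*46 = 7 - 46 = -39)
a(C) = 18 + 9*C**2/410 (a(C) = 18 + 9*((((-2 + 2)*(C + C) + C)*C)/410) = 18 + 9*(((0*(2*C) + C)*C)*(1/410)) = 18 + 9*(((0 + C)*C)*(1/410)) = 18 + 9*((C*C)*(1/410)) = 18 + 9*(C**2*(1/410)) = 18 + 9*(C**2/410) = 18 + 9*C**2/410)
r(250 - 1*(-301), -288) + a(-460) = -39 + (18 + (9/410)*(-460)**2) = -39 + (18 + (9/410)*211600) = -39 + (18 + 190440/41) = -39 + 191178/41 = 189579/41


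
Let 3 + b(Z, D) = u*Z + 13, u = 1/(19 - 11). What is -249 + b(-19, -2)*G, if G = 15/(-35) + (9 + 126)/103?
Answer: -349359/1442 ≈ -242.27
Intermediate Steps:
u = ⅛ (u = 1/8 = ⅛ ≈ 0.12500)
G = 636/721 (G = 15*(-1/35) + 135*(1/103) = -3/7 + 135/103 = 636/721 ≈ 0.88211)
b(Z, D) = 10 + Z/8 (b(Z, D) = -3 + (Z/8 + 13) = -3 + (13 + Z/8) = 10 + Z/8)
-249 + b(-19, -2)*G = -249 + (10 + (⅛)*(-19))*(636/721) = -249 + (10 - 19/8)*(636/721) = -249 + (61/8)*(636/721) = -249 + 9699/1442 = -349359/1442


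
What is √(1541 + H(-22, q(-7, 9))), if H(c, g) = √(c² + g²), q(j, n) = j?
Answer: √(1541 + √533) ≈ 39.549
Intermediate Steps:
√(1541 + H(-22, q(-7, 9))) = √(1541 + √((-22)² + (-7)²)) = √(1541 + √(484 + 49)) = √(1541 + √533)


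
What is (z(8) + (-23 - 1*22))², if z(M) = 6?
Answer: 1521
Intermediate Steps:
(z(8) + (-23 - 1*22))² = (6 + (-23 - 1*22))² = (6 + (-23 - 22))² = (6 - 45)² = (-39)² = 1521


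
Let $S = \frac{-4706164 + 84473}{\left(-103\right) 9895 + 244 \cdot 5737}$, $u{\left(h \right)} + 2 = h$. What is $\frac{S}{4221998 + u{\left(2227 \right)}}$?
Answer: $- \frac{4621691}{1607920915389} \approx -2.8743 \cdot 10^{-6}$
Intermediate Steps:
$u{\left(h \right)} = -2 + h$
$S = - \frac{4621691}{380643}$ ($S = - \frac{4621691}{-1019185 + 1399828} = - \frac{4621691}{380643} \approx -12.142$)
$\frac{S}{4221998 + u{\left(2227 \right)}} = - \frac{4621691}{380643 \left(4221998 + \left(-2 + 2227\right)\right)} = - \frac{4621691}{380643 \left(4221998 + 2225\right)} = - \frac{4621691}{380643 \cdot 4224223} = \left(- \frac{4621691}{380643}\right) \frac{1}{4224223} = - \frac{4621691}{1607920915389}$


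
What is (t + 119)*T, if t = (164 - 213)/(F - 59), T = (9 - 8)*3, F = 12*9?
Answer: 354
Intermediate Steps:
F = 108
T = 3 (T = 1*3 = 3)
t = -1 (t = (164 - 213)/(108 - 59) = -49/49 = -49*1/49 = -1)
(t + 119)*T = (-1 + 119)*3 = 118*3 = 354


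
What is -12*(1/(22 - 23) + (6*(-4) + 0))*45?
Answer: 13500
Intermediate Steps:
-12*(1/(22 - 23) + (6*(-4) + 0))*45 = -12*(1/(-1) + (-24 + 0))*45 = -12*(-1 - 24)*45 = -12*(-25)*45 = 300*45 = 13500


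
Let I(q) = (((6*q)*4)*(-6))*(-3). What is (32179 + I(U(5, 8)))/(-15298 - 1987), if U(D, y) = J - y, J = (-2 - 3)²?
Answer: -39523/17285 ≈ -2.2865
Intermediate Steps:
J = 25 (J = (-5)² = 25)
U(D, y) = 25 - y
I(q) = 432*q (I(q) = ((24*q)*(-6))*(-3) = -144*q*(-3) = 432*q)
(32179 + I(U(5, 8)))/(-15298 - 1987) = (32179 + 432*(25 - 1*8))/(-15298 - 1987) = (32179 + 432*(25 - 8))/(-17285) = (32179 + 432*17)*(-1/17285) = (32179 + 7344)*(-1/17285) = 39523*(-1/17285) = -39523/17285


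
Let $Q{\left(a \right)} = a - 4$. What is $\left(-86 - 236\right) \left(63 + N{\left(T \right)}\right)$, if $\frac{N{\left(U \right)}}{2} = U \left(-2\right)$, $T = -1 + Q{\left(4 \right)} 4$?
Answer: $-21574$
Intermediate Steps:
$Q{\left(a \right)} = -4 + a$ ($Q{\left(a \right)} = a - 4 = -4 + a$)
$T = -1$ ($T = -1 + \left(-4 + 4\right) 4 = -1 + 0 \cdot 4 = -1 + 0 = -1$)
$N{\left(U \right)} = - 4 U$ ($N{\left(U \right)} = 2 U \left(-2\right) = 2 \left(- 2 U\right) = - 4 U$)
$\left(-86 - 236\right) \left(63 + N{\left(T \right)}\right) = \left(-86 - 236\right) \left(63 - -4\right) = - 322 \left(63 + 4\right) = \left(-322\right) 67 = -21574$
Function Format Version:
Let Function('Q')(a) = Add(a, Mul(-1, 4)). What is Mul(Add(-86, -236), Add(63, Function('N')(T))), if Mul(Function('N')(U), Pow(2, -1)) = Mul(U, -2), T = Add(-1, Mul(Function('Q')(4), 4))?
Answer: -21574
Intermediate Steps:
Function('Q')(a) = Add(-4, a) (Function('Q')(a) = Add(a, -4) = Add(-4, a))
T = -1 (T = Add(-1, Mul(Add(-4, 4), 4)) = Add(-1, Mul(0, 4)) = Add(-1, 0) = -1)
Function('N')(U) = Mul(-4, U) (Function('N')(U) = Mul(2, Mul(U, -2)) = Mul(2, Mul(-2, U)) = Mul(-4, U))
Mul(Add(-86, -236), Add(63, Function('N')(T))) = Mul(Add(-86, -236), Add(63, Mul(-4, -1))) = Mul(-322, Add(63, 4)) = Mul(-322, 67) = -21574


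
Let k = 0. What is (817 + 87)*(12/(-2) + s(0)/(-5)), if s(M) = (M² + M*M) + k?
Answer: -5424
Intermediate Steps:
s(M) = 2*M² (s(M) = (M² + M*M) + 0 = (M² + M²) + 0 = 2*M² + 0 = 2*M²)
(817 + 87)*(12/(-2) + s(0)/(-5)) = (817 + 87)*(12/(-2) + (2*0²)/(-5)) = 904*(12*(-½) + (2*0)*(-⅕)) = 904*(-6 + 0*(-⅕)) = 904*(-6 + 0) = 904*(-6) = -5424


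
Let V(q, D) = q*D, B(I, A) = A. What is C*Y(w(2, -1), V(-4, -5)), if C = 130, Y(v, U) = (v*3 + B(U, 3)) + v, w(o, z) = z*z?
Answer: 910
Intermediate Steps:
w(o, z) = z²
V(q, D) = D*q
Y(v, U) = 3 + 4*v (Y(v, U) = (v*3 + 3) + v = (3*v + 3) + v = (3 + 3*v) + v = 3 + 4*v)
C*Y(w(2, -1), V(-4, -5)) = 130*(3 + 4*(-1)²) = 130*(3 + 4*1) = 130*(3 + 4) = 130*7 = 910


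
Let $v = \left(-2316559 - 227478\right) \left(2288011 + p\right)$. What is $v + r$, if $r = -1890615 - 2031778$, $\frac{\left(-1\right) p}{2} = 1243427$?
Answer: $505860026798$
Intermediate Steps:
$p = -2486854$ ($p = \left(-2\right) 1243427 = -2486854$)
$r = -3922393$
$v = 505863949191$ ($v = \left(-2316559 - 227478\right) \left(2288011 - 2486854\right) = \left(-2544037\right) \left(-198843\right) = 505863949191$)
$v + r = 505863949191 - 3922393 = 505860026798$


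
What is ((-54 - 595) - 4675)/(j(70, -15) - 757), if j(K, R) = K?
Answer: 5324/687 ≈ 7.7496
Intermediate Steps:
((-54 - 595) - 4675)/(j(70, -15) - 757) = ((-54 - 595) - 4675)/(70 - 757) = (-649 - 4675)/(-687) = -5324*(-1/687) = 5324/687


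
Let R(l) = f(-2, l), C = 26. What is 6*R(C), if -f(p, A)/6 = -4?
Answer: 144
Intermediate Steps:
f(p, A) = 24 (f(p, A) = -6*(-4) = 24)
R(l) = 24
6*R(C) = 6*24 = 144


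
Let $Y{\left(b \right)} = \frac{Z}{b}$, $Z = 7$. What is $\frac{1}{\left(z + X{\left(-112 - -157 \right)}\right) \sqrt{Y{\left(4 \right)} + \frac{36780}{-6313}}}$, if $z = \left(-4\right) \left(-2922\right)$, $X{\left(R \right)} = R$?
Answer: $- \frac{2 i \sqrt{649790777}}{1207665957} \approx - 4.2215 \cdot 10^{-5} i$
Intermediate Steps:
$z = 11688$
$Y{\left(b \right)} = \frac{7}{b}$
$\frac{1}{\left(z + X{\left(-112 - -157 \right)}\right) \sqrt{Y{\left(4 \right)} + \frac{36780}{-6313}}} = \frac{1}{\left(11688 - -45\right) \sqrt{\frac{7}{4} + \frac{36780}{-6313}}} = \frac{1}{\left(11688 + \left(-112 + 157\right)\right) \sqrt{7 \cdot \frac{1}{4} + 36780 \left(- \frac{1}{6313}\right)}} = \frac{1}{\left(11688 + 45\right) \sqrt{\frac{7}{4} - \frac{36780}{6313}}} = \frac{1}{11733 \sqrt{- \frac{102929}{25252}}} = \frac{1}{11733 \frac{i \sqrt{649790777}}{12626}} = \frac{\left(- \frac{2}{102929}\right) i \sqrt{649790777}}{11733} = - \frac{2 i \sqrt{649790777}}{1207665957}$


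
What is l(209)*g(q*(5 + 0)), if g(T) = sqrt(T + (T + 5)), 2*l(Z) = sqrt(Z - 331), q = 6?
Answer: I*sqrt(7930)/2 ≈ 44.525*I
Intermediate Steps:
l(Z) = sqrt(-331 + Z)/2 (l(Z) = sqrt(Z - 331)/2 = sqrt(-331 + Z)/2)
g(T) = sqrt(5 + 2*T) (g(T) = sqrt(T + (5 + T)) = sqrt(5 + 2*T))
l(209)*g(q*(5 + 0)) = (sqrt(-331 + 209)/2)*sqrt(5 + 2*(6*(5 + 0))) = (sqrt(-122)/2)*sqrt(5 + 2*(6*5)) = ((I*sqrt(122))/2)*sqrt(5 + 2*30) = (I*sqrt(122)/2)*sqrt(5 + 60) = (I*sqrt(122)/2)*sqrt(65) = I*sqrt(7930)/2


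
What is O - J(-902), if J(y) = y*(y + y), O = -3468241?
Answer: -5095449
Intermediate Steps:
J(y) = 2*y**2 (J(y) = y*(2*y) = 2*y**2)
O - J(-902) = -3468241 - 2*(-902)**2 = -3468241 - 2*813604 = -3468241 - 1*1627208 = -3468241 - 1627208 = -5095449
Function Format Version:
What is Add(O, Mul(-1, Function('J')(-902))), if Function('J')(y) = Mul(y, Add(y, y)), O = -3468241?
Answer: -5095449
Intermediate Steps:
Function('J')(y) = Mul(2, Pow(y, 2)) (Function('J')(y) = Mul(y, Mul(2, y)) = Mul(2, Pow(y, 2)))
Add(O, Mul(-1, Function('J')(-902))) = Add(-3468241, Mul(-1, Mul(2, Pow(-902, 2)))) = Add(-3468241, Mul(-1, Mul(2, 813604))) = Add(-3468241, Mul(-1, 1627208)) = Add(-3468241, -1627208) = -5095449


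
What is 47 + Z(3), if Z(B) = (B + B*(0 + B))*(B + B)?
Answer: 119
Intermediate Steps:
Z(B) = 2*B*(B + B²) (Z(B) = (B + B*B)*(2*B) = (B + B²)*(2*B) = 2*B*(B + B²))
47 + Z(3) = 47 + 2*3²*(1 + 3) = 47 + 2*9*4 = 47 + 72 = 119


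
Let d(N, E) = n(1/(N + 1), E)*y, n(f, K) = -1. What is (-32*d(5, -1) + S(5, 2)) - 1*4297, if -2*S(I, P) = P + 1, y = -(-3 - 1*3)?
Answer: -8213/2 ≈ -4106.5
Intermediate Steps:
y = 6 (y = -(-3 - 3) = -1*(-6) = 6)
S(I, P) = -½ - P/2 (S(I, P) = -(P + 1)/2 = -(1 + P)/2 = -½ - P/2)
d(N, E) = -6 (d(N, E) = -1*6 = -6)
(-32*d(5, -1) + S(5, 2)) - 1*4297 = (-32*(-6) + (-½ - ½*2)) - 1*4297 = (192 + (-½ - 1)) - 4297 = (192 - 3/2) - 4297 = 381/2 - 4297 = -8213/2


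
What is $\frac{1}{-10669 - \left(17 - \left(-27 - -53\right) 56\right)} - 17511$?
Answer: $- \frac{161626531}{9230} \approx -17511.0$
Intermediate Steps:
$\frac{1}{-10669 - \left(17 - \left(-27 - -53\right) 56\right)} - 17511 = \frac{1}{-10669 - \left(17 - \left(-27 + 53\right) 56\right)} - 17511 = \frac{1}{-10669 + \left(26 \cdot 56 - 17\right)} - 17511 = \frac{1}{-10669 + \left(1456 - 17\right)} - 17511 = \frac{1}{-10669 + 1439} - 17511 = \frac{1}{-9230} - 17511 = - \frac{1}{9230} - 17511 = - \frac{161626531}{9230}$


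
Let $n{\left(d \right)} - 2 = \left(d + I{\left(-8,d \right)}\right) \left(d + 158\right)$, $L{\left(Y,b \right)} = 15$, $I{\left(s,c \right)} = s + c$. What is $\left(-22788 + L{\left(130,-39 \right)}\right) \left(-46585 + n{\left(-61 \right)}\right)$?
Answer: $1348002189$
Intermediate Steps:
$I{\left(s,c \right)} = c + s$
$n{\left(d \right)} = 2 + \left(-8 + 2 d\right) \left(158 + d\right)$ ($n{\left(d \right)} = 2 + \left(d + \left(d - 8\right)\right) \left(d + 158\right) = 2 + \left(d + \left(-8 + d\right)\right) \left(158 + d\right) = 2 + \left(-8 + 2 d\right) \left(158 + d\right)$)
$\left(-22788 + L{\left(130,-39 \right)}\right) \left(-46585 + n{\left(-61 \right)}\right) = \left(-22788 + 15\right) \left(-46585 + \left(-1262 + 2 \left(-61\right)^{2} + 308 \left(-61\right)\right)\right) = - 22773 \left(-46585 - 12608\right) = \left(-22773\right) \left(-59193\right) = 1348002189$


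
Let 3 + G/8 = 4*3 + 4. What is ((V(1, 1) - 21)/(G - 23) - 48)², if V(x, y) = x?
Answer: 15272464/6561 ≈ 2327.8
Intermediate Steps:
G = 104 (G = -24 + 8*(4*3 + 4) = -24 + 8*(12 + 4) = -24 + 8*16 = -24 + 128 = 104)
((V(1, 1) - 21)/(G - 23) - 48)² = ((1 - 21)/(104 - 23) - 48)² = (-20/81 - 48)² = (-3908/81)² = 15272464/6561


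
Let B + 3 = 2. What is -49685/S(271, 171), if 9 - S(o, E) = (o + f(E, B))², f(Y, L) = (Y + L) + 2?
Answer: 9937/39248 ≈ 0.25318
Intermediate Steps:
B = -1 (B = -3 + 2 = -1)
f(Y, L) = 2 + L + Y (f(Y, L) = (L + Y) + 2 = 2 + L + Y)
S(o, E) = 9 - (1 + E + o)² (S(o, E) = 9 - (o + (2 - 1 + E))² = 9 - (o + (1 + E))² = 9 - (1 + E + o)²)
-49685/S(271, 171) = -49685/(9 - (1 + 171 + 271)²) = -49685/(9 - 1*443²) = -49685/(9 - 1*196249) = -49685/(9 - 196249) = -49685/(-196240) = -49685*(-1/196240) = 9937/39248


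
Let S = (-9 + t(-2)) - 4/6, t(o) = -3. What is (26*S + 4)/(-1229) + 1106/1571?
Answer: 5611118/5792277 ≈ 0.96872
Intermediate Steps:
S = -38/3 (S = (-9 - 3) - 4/6 = -12 - 4*1/6 = -12 - 2/3 = -38/3 ≈ -12.667)
(26*S + 4)/(-1229) + 1106/1571 = (26*(-38/3) + 4)/(-1229) + 1106/1571 = (-988/3 + 4)*(-1/1229) + 1106*(1/1571) = -976/3*(-1/1229) + 1106/1571 = 976/3687 + 1106/1571 = 5611118/5792277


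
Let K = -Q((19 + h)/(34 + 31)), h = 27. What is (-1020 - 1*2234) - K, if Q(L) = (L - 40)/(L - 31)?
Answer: -6404572/1969 ≈ -3252.7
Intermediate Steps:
Q(L) = (-40 + L)/(-31 + L)
K = -2554/1969 (K = -(-40 + (19 + 27)/(34 + 31))/(-31 + (19 + 27)/(34 + 31)) = -(-40 + 46/65)/(-31 + 46/65) = -(-2554)/((-1969/65)*65) = -(-65)*(-2554)/(1969*65) = -1*2554/1969 = -2554/1969 ≈ -1.2971)
(-1020 - 1*2234) - K = (-1020 - 1*2234) - 1*(-2554/1969) = (-1020 - 2234) + 2554/1969 = -3254 + 2554/1969 = -6404572/1969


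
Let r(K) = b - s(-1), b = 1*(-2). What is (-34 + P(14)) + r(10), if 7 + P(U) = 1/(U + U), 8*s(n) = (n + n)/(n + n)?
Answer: -2413/56 ≈ -43.089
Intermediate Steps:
s(n) = ⅛ (s(n) = ((n + n)/(n + n))/8 = ((2*n)/((2*n)))/8 = ((2*n)*(1/(2*n)))/8 = (⅛)*1 = ⅛)
P(U) = -7 + 1/(2*U) (P(U) = -7 + 1/(U + U) = -7 + 1/(2*U))
b = -2
r(K) = -17/8 (r(K) = -2 - 1*⅛ = -2 - ⅛ = -17/8)
(-34 + P(14)) + r(10) = (-34 + (-7 + (½)/14)) - 17/8 = (-34 + (-7 + (½)*(1/14))) - 17/8 = (-34 + (-7 + 1/28)) - 17/8 = (-34 - 195/28) - 17/8 = -1147/28 - 17/8 = -2413/56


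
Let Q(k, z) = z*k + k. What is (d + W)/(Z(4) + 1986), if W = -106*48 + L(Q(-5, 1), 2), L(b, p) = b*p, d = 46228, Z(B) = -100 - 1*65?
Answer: 41120/1821 ≈ 22.581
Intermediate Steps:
Z(B) = -165 (Z(B) = -100 - 65 = -165)
Q(k, z) = k + k*z (Q(k, z) = k*z + k = k + k*z)
W = -5108 (W = -106*48 - 5*(1 + 1)*2 = -5088 - 5*2*2 = -5088 - 10*2 = -5088 - 20 = -5108)
(d + W)/(Z(4) + 1986) = (46228 - 5108)/(-165 + 1986) = 41120/1821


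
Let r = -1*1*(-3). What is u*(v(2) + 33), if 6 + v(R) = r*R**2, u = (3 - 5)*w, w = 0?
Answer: 0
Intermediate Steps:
r = 3 (r = -1*(-3) = 3)
u = 0 (u = (3 - 5)*0 = -2*0 = 0)
v(R) = -6 + 3*R**2
u*(v(2) + 33) = 0*((-6 + 3*2**2) + 33) = 0*((-6 + 3*4) + 33) = 0*((-6 + 12) + 33) = 0*(6 + 33) = 0*39 = 0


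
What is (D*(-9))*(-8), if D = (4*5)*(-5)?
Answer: -7200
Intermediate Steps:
D = -100 (D = 20*(-5) = -100)
(D*(-9))*(-8) = -100*(-9)*(-8) = 900*(-8) = -7200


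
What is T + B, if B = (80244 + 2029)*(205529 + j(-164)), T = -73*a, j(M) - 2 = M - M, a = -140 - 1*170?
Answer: 16909674593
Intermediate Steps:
a = -310 (a = -140 - 170 = -310)
j(M) = 2 (j(M) = 2 + (M - M) = 2 + 0 = 2)
T = 22630 (T = -73*(-310) = 22630)
B = 16909651963 (B = (80244 + 2029)*(205529 + 2) = 82273*205531 = 16909651963)
T + B = 22630 + 16909651963 = 16909674593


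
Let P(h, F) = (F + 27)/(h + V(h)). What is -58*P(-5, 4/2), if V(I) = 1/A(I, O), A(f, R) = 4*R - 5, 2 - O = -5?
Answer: 19343/57 ≈ 339.35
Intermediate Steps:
O = 7 (O = 2 - 1*(-5) = 2 + 5 = 7)
A(f, R) = -5 + 4*R
V(I) = 1/23 (V(I) = 1/(-5 + 4*7) = 1/(-5 + 28) = 1/23)
P(h, F) = (27 + F)/(1/23 + h) (P(h, F) = (F + 27)/(h + 1/23) = (27 + F)/(1/23 + h))
-58*P(-5, 4/2) = -1334*(27 + 4/2)/(1 + 23*(-5)) = -1334*(27 + 4*(½))/(1 - 115) = -1334*(27 + 2)/(-114) = -1334*(-1)*29/114 = -58*(-667/114) = 19343/57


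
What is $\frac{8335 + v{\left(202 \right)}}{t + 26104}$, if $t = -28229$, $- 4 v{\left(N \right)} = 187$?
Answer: $- \frac{33153}{8500} \approx -3.9004$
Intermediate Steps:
$v{\left(N \right)} = - \frac{187}{4}$ ($v{\left(N \right)} = \left(- \frac{1}{4}\right) 187 = - \frac{187}{4}$)
$\frac{8335 + v{\left(202 \right)}}{t + 26104} = \frac{8335 - \frac{187}{4}}{-28229 + 26104} = \frac{33153}{4 \left(-2125\right)} = \frac{33153}{4} \left(- \frac{1}{2125}\right) = - \frac{33153}{8500}$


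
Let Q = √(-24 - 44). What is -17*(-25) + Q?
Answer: 425 + 2*I*√17 ≈ 425.0 + 8.2462*I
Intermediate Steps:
Q = 2*I*√17 (Q = √(-68) = 2*I*√17 ≈ 8.2462*I)
-17*(-25) + Q = -17*(-25) + 2*I*√17 = 425 + 2*I*√17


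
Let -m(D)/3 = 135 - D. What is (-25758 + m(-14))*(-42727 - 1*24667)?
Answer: 1766059770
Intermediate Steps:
m(D) = -405 + 3*D (m(D) = -3*(135 - D) = -405 + 3*D)
(-25758 + m(-14))*(-42727 - 1*24667) = (-25758 + (-405 + 3*(-14)))*(-42727 - 1*24667) = (-25758 + (-405 - 42))*(-42727 - 24667) = (-25758 - 447)*(-67394) = -26205*(-67394) = 1766059770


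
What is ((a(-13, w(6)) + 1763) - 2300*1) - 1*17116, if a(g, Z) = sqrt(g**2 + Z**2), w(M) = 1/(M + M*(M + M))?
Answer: -17653 + sqrt(1028197)/78 ≈ -17640.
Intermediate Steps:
w(M) = 1/(M + 2*M**2) (w(M) = 1/(M + M*(2*M)) = 1/(M + 2*M**2))
a(g, Z) = sqrt(Z**2 + g**2)
((a(-13, w(6)) + 1763) - 2300*1) - 1*17116 = ((sqrt((1/(6*(1 + 2*6)))**2 + (-13)**2) + 1763) - 2300*1) - 1*17116 = ((sqrt((1/(6*(1 + 12)))**2 + 169) + 1763) - 2300) - 17116 = ((sqrt(((1/6)/13)**2 + 169) + 1763) - 2300) - 17116 = ((sqrt(((1/6)*(1/13))**2 + 169) + 1763) - 2300) - 17116 = ((sqrt((1/78)**2 + 169) + 1763) - 2300) - 17116 = ((sqrt(1/6084 + 169) + 1763) - 2300) - 17116 = ((sqrt(1028197/6084) + 1763) - 2300) - 17116 = ((sqrt(1028197)/78 + 1763) - 2300) - 17116 = ((1763 + sqrt(1028197)/78) - 2300) - 17116 = (-537 + sqrt(1028197)/78) - 17116 = -17653 + sqrt(1028197)/78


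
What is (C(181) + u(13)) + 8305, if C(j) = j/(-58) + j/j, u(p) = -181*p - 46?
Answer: 342425/58 ≈ 5903.9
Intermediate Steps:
u(p) = -46 - 181*p
C(j) = 1 - j/58 (C(j) = j*(-1/58) + 1 = -j/58 + 1 = 1 - j/58)
(C(181) + u(13)) + 8305 = ((1 - 1/58*181) + (-46 - 181*13)) + 8305 = ((1 - 181/58) + (-46 - 2353)) + 8305 = (-123/58 - 2399) + 8305 = -139265/58 + 8305 = 342425/58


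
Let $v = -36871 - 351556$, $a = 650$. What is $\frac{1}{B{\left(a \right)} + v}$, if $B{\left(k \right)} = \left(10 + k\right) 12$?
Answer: $- \frac{1}{380507} \approx -2.6281 \cdot 10^{-6}$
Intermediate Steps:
$v = -388427$ ($v = -36871 - 351556 = -388427$)
$B{\left(k \right)} = 120 + 12 k$
$\frac{1}{B{\left(a \right)} + v} = \frac{1}{\left(120 + 12 \cdot 650\right) - 388427} = \frac{1}{\left(120 + 7800\right) - 388427} = \frac{1}{7920 - 388427} = \frac{1}{-380507} = - \frac{1}{380507}$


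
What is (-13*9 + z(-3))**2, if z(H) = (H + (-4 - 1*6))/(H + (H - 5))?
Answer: 1623076/121 ≈ 13414.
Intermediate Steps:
z(H) = (-10 + H)/(-5 + 2*H) (z(H) = (H + (-4 - 6))/(H + (-5 + H)) = (H - 10)/(-5 + 2*H) = (-10 + H)/(-5 + 2*H))
(-13*9 + z(-3))**2 = (-13*9 + (-10 - 3)/(-5 + 2*(-3)))**2 = (-117 - 13/(-5 - 6))**2 = (-117 - 13/(-11))**2 = (-117 - 1/11*(-13))**2 = (-117 + 13/11)**2 = (-1274/11)**2 = 1623076/121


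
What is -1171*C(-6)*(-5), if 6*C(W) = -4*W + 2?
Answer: 76115/3 ≈ 25372.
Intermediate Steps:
C(W) = ⅓ - 2*W/3 (C(W) = (-4*W + 2)/6 = (2 - 4*W)/6 = ⅓ - 2*W/3)
-1171*C(-6)*(-5) = -1171*(⅓ - ⅔*(-6))*(-5) = -1171*(⅓ + 4)*(-5) = -15223*(-5)/3 = -1171*(-65/3) = 76115/3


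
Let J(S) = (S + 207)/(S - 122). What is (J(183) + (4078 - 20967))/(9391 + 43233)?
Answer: -1029839/3210064 ≈ -0.32082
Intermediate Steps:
J(S) = (207 + S)/(-122 + S)
(J(183) + (4078 - 20967))/(9391 + 43233) = ((207 + 183)/(-122 + 183) + (4078 - 20967))/(9391 + 43233) = (390/61 - 16889)/52624 = ((1/61)*390 - 16889)*(1/52624) = (390/61 - 16889)*(1/52624) = -1029839/61*1/52624 = -1029839/3210064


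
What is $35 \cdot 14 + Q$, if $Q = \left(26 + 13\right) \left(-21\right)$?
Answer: $-329$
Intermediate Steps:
$Q = -819$ ($Q = 39 \left(-21\right) = -819$)
$35 \cdot 14 + Q = 35 \cdot 14 - 819 = 490 - 819 = -329$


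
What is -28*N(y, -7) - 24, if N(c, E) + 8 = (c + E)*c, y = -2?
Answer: -304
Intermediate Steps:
N(c, E) = -8 + c*(E + c) (N(c, E) = -8 + (c + E)*c = -8 + (E + c)*c = -8 + c*(E + c))
-28*N(y, -7) - 24 = -28*(-8 + (-2)**2 - 7*(-2)) - 24 = -28*(-8 + 4 + 14) - 24 = -28*10 - 24 = -280 - 24 = -304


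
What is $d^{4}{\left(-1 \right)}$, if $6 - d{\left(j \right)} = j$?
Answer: $2401$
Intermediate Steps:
$d{\left(j \right)} = 6 - j$
$d^{4}{\left(-1 \right)} = \left(6 - -1\right)^{4} = \left(6 + 1\right)^{4} = 7^{4} = 2401$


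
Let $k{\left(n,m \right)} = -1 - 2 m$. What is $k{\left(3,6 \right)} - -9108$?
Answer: $9095$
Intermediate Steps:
$k{\left(3,6 \right)} - -9108 = \left(-1 - 12\right) - -9108 = \left(-1 - 12\right) + 9108 = -13 + 9108 = 9095$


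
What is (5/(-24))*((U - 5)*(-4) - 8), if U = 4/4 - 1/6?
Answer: -65/36 ≈ -1.8056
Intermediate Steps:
U = ⅚ (U = 4*(¼) - 1*⅙ = 1 - ⅙ = ⅚ ≈ 0.83333)
(5/(-24))*((U - 5)*(-4) - 8) = (5/(-24))*((⅚ - 5)*(-4) - 8) = (5*(-1/24))*(-25/6*(-4) - 8) = -5*(50/3 - 8)/24 = -5/24*26/3 = -65/36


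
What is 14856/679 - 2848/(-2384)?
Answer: 2334406/101171 ≈ 23.074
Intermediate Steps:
14856/679 - 2848/(-2384) = 14856*(1/679) - 2848*(-1/2384) = 14856/679 + 178/149 = 2334406/101171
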